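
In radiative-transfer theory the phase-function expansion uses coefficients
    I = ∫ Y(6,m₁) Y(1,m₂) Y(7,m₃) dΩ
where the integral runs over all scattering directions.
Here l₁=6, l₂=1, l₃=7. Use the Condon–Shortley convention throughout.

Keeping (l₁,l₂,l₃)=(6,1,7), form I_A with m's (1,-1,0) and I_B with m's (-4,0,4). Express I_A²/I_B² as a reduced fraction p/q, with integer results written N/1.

7/11

l's match ⇒ only the (l;m) 3-j factors differ between A and B.
A: triangle coeff Δ(6,1,7) = 1/1365; Σ_t [0,0]: t=0:+1/1209600 = 1/1209600; (3j)²=1/65 [(6 1 7; 1 -1 0)], sign=-1
B: triangle coeff Δ(6,1,7) = 1/1365; Σ_t [0,0]: t=0:+1/7257600 = 1/7257600; (3j)²=11/455 [(6 1 7; -4 0 4)], sign=-1
I_A²/I_B² = (1/65)/(11/455) = 7/11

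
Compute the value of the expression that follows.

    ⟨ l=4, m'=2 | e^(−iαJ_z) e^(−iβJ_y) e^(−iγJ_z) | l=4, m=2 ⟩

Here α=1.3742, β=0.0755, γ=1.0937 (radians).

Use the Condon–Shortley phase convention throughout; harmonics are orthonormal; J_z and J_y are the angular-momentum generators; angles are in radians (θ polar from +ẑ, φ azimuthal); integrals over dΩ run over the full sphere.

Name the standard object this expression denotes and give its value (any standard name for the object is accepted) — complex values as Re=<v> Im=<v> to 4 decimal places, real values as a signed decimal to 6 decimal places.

Wigner D-matrix element, Re=0.2165 Im=0.9530

This is a Wigner D-matrix element — the rotation-matrix element ⟨l m'| R(α,β,γ) |l m⟩ in the angular-momentum basis.
D^4_{2,2}(1.3742,0.0755,1.0937) = e^{-i·2·1.3742}·d^4_{2,2}(0.0755)·e^{-i·2·1.0937}. Compute d first:
c=cos(0.075500/2)=0.999288, s=sin(0.075500/2)=0.037741; N=√[720·2·720·2]=1440.000000
k: max(0,(2)−(2))=0 … min(4+(2),4−(2))=2
  k=0: (−1)^0·1440.0000/(1440)·0.9993^8·0.0377^0 = +0.994315
  k=1: (−1)^1·1440.0000/(120)·0.9993^6·0.0377^2 = -0.017020
  k=2: (−1)^2·1440.0000/(96)·0.9993^4·0.0377^4 = +0.000030
d^4_{2,2}(0.0755) = +0.994315 -0.017020 +0.000030 = +0.977325
D = (-0.923691-0.383139i)·(+0.977325)·(-0.578268-0.815847i) = +0.216533+0.953036i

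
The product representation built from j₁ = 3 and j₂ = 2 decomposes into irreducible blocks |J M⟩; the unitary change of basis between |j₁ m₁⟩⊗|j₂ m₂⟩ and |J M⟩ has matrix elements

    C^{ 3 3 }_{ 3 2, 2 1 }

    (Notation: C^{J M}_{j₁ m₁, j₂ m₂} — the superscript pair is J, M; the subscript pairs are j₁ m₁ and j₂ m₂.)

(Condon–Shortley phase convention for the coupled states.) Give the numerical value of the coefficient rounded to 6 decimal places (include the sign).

-0.645497

j₁+j₂−J=2  J+j₁−j₂=4  J−j₁+j₂=2  j₁+j₂+J+1=9
(j₁±m₁, j₂±m₂, J±M) = (5,1,3,1,6,0)
P² = 960
sum k=1..1:
  [1] −1/48 = -1/48
S = -1/48
C² = P²·S² = 5/12 ; C = -0.645497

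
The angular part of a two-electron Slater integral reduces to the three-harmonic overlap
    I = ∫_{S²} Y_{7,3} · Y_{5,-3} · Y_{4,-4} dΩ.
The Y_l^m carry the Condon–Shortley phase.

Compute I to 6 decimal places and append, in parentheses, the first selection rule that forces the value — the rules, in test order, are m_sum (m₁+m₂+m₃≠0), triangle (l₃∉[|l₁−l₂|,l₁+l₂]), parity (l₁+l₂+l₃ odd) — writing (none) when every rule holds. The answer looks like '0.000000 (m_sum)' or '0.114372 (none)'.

3 − 3 − 4 = -4 ≠ 0: azimuthal integral kills it; I = 0

0.000000 (m_sum)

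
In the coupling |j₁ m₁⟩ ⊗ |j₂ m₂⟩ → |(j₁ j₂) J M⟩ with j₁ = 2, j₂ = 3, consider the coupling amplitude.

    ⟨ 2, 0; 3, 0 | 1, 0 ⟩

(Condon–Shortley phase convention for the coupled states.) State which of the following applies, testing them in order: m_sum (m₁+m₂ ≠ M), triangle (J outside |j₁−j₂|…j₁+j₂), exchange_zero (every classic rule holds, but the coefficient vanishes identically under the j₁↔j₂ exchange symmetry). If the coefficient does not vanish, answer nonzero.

nonzero

m-sum: m₁+m₂ = 0+0 = 0, M = 0  ✓
triangle: |j₁−j₂| = 1 ≤ J = 1 ≤ j₁+j₂ = 5  ✓
exchange: j₁≠j₂ or m₁≠m₂ — the exchange symmetry imposes no constraint here
value check: CG = +√(9/35) = +0.507093 ≠ 0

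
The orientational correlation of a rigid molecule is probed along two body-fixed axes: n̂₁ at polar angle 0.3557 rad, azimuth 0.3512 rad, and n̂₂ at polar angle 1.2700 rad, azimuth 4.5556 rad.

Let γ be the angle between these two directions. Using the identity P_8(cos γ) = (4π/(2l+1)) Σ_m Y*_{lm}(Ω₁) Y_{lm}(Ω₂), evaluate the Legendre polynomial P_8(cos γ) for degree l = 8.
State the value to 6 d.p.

0.150662

Term-by-term m-sum for l=8 (normalisation 4π/17 = 0.739198):
  [-8]  conj(Y_{8,-8})(Ω₁) = (-0.000105, 0.000036) ; Y_{8,-8}(Ω₂) = (0.111081, 0.339187) ; Δ = (-0.000024, -0.000032)
  [-7]  conj(Y_{8,-7})(Ω₁) = (-0.000931, 0.000758) ; Y_{8,-7}(Ω₂) = (0.394191, -0.201862) ; Δ = (-0.000214, 0.000487)
  [-6]  conj(Y_{8,-6})(Ω₁) = (-0.004180, 0.007030) ; Y_{8,-6}(Ω₂) = (-0.053324, -0.073125) ; Δ = (0.000737, -0.000069)
  [-5]  conj(Y_{8,-5})(Ω₁) = (-0.007319, 0.039068) ; Y_{8,-5}(Ω₂) = (0.227576, -0.228239) ; Δ = (0.007251, 0.010562)
  [-4]  conj(Y_{8,-4})(Ω₁) = (0.023302, 0.139084) ; Y_{8,-4}(Ω₂) = (-0.178124, -0.129099) ; Δ = (0.013805, -0.027783)
  [-3]  conj(Y_{8,-3})(Ω₁) = (0.175552, 0.308611) ; Y_{8,-3}(Ω₂) = (0.104046, -0.204643) ; Δ = (0.081420, -0.003816)
  [-2]  conj(Y_{8,-2})(Ω₁) = (0.436131, 0.369141) ; Y_{8,-2}(Ω₂) = (-0.249554, -0.080925) ; Δ = (-0.078966, -0.127414)
  [-1]  conj(Y_{8,-1})(Ω₁) = (0.366723, 0.134363) ; Y_{8,-1}(Ω₂) = (0.028733, -0.181753) ; Δ = (0.034958, -0.062792)
  [+0]  conj(Y_{8,0})(Ω₁) = (-0.315592, -0.000000) ; Y_{8,0}(Ω₂) = (-0.272132, 0.000000) ; Δ = (0.085883, 0.000000)
  [+1]  conj(Y_{8,1})(Ω₁) = (-0.366723, 0.134363) ; Y_{8,1}(Ω₂) = (-0.028733, -0.181753) ; Δ = (0.034958, 0.062792)
  [+2]  conj(Y_{8,2})(Ω₁) = (0.436131, -0.369141) ; Y_{8,2}(Ω₂) = (-0.249554, 0.080925) ; Δ = (-0.078966, 0.127414)
  [+3]  conj(Y_{8,3})(Ω₁) = (-0.175552, 0.308611) ; Y_{8,3}(Ω₂) = (-0.104046, -0.204643) ; Δ = (0.081420, 0.003816)
  [+4]  conj(Y_{8,4})(Ω₁) = (0.023302, -0.139084) ; Y_{8,4}(Ω₂) = (-0.178124, 0.129099) ; Δ = (0.013805, 0.027783)
  [+5]  conj(Y_{8,5})(Ω₁) = (0.007319, 0.039068) ; Y_{8,5}(Ω₂) = (-0.227576, -0.228239) ; Δ = (0.007251, -0.010562)
  [+6]  conj(Y_{8,6})(Ω₁) = (-0.004180, -0.007030) ; Y_{8,6}(Ω₂) = (-0.053324, 0.073125) ; Δ = (0.000737, 0.000069)
  [+7]  conj(Y_{8,7})(Ω₁) = (0.000931, 0.000758) ; Y_{8,7}(Ω₂) = (-0.394191, -0.201862) ; Δ = (-0.000214, -0.000487)
  [+8]  conj(Y_{8,8})(Ω₁) = (-0.000105, -0.000036) ; Y_{8,8}(Ω₂) = (0.111081, -0.339187) ; Δ = (-0.000024, 0.000032)
Total Σ_m = (0.203818, 0.000000). Multiply by 0.739198: (0.150662, 0.000000). P_8(cos γ) = 0.150662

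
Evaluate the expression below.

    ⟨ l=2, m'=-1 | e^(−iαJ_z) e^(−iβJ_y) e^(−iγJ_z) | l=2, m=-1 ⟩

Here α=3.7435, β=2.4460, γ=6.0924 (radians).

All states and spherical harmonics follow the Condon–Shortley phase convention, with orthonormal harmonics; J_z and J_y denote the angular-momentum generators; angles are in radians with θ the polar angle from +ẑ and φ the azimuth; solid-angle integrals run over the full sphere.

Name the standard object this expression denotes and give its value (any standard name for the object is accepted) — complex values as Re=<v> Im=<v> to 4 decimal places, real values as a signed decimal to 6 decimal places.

This is a Wigner D-matrix element — the rotation-matrix element ⟨l m'| R(α,β,γ) |l m⟩ in the angular-momentum basis.
D^2_{-1,-1}(3.7435,2.4460,6.0924) = e^{-i·-1·3.7435}·d^2_{-1,-1}(2.4460)·e^{-i·-1·6.0924}. Compute d first:
With c≡cos(β/2)=0.340827 and s≡sin(β/2)=0.940126, N=[1·6·1·6]^{1/2}=6.000000
Admissible k: 0..1 (factorial args all ≥0)
  k=0: (−1)^0·6.0000/(6)·0.3408^4·0.9401^0 = +0.013494
  k=1: (−1)^1·6.0000/(2)·0.3408^2·0.9401^2 = -0.308007
d^2_{-1,-1}(2.4460) = +0.013494 -0.308007 = -0.294514
Attach z-rotation phases: D = e^{-i(-1)(3.7435)}·(-0.294514)·e^{-i(-1)(6.0924)} = +0.269973+0.117699i

Wigner D-matrix element, Re=0.2700 Im=0.1177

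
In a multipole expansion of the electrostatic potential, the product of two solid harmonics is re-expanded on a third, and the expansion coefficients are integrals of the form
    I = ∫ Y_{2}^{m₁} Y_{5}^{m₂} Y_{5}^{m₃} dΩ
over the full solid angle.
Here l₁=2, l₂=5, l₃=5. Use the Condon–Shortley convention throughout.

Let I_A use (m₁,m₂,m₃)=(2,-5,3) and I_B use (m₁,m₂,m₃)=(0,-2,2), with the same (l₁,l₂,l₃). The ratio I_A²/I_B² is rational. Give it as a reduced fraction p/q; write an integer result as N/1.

5/6

l's match ⇒ only the (l;m) 3-j factors differ between A and B.
A: triangle coeff Δ(2,5,5) = 1/38610; Σ_t [0,0]: t=0:+1/161280 = 1/161280; (3j)²=1/143 [(2 5 5; 2 -5 3)], sign=+1
B: triangle coeff Δ(2,5,5) = 1/38610; Σ_t [0,2]: t=0:+1/2880 t=1:−1/1440 t=2:+1/20160 = -1/3360; (3j)²=6/715 [(2 5 5; 0 -2 2)], sign=+1
I_A²/I_B² = (1/143)/(6/715) = 5/6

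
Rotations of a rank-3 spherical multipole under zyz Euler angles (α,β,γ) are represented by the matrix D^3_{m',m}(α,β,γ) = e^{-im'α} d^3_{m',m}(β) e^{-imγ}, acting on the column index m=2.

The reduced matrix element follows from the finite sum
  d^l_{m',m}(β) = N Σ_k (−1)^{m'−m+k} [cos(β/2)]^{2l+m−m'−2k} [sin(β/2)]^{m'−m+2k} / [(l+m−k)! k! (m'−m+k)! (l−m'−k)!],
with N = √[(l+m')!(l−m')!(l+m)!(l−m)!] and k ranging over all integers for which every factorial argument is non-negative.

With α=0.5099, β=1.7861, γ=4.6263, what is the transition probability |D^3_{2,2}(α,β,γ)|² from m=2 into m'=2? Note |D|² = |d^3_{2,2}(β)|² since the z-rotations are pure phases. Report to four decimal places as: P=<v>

First d^3_{2,2}(β=1.7861), then the phase factors e^{-i(2)α} and e^{-i(2)γ}:
With c≡cos(β/2)=0.627039 and s≡sin(β/2)=0.778988, N=[120·1·120·1]^{1/2}=120.000000
Admissible k: 0..1 (factorial args all ≥0)
  k=0: (−1)^0·120.0000/(120)·0.6270^6·0.7790^0 = +0.060781
  k=1: (−1)^1·120.0000/(24)·0.6270^4·0.7790^2 = -0.469040
d^3_{2,2}(1.7861) = +0.060781 -0.469040 = -0.408259
|D^3_{2,2}|² = |d^3_{2,2}(β)|² = (-0.408259)² = 0.166675 (the z-rotation phases have unit modulus)

P=0.1667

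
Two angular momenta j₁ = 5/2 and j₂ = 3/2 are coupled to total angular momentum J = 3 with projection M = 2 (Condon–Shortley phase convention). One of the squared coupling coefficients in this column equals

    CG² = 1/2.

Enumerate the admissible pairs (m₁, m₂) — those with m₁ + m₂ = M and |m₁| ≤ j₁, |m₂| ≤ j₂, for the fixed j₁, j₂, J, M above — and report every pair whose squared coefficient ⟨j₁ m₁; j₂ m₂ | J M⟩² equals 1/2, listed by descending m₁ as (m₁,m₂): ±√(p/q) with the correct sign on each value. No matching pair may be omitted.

Admissible pairs with m₁+m₂ = M = 2: (1/2,3/2), (3/2,1/2), (5/2,-1/2)
  (m₁,m₂)=(5/2,-1/2): CG² = 5/12, CG = +√(5/12)
  (m₁,m₂)=(3/2,1/2): CG² = 1/12, CG = +√(1/12)
  (m₁,m₂)=(1/2,3/2): CG² = 1/2, CG = −√(1/2)   ← matches the target
Pairs with CG² = 1/2: (1/2,3/2): −√(1/2)

(1/2,3/2): −√(1/2)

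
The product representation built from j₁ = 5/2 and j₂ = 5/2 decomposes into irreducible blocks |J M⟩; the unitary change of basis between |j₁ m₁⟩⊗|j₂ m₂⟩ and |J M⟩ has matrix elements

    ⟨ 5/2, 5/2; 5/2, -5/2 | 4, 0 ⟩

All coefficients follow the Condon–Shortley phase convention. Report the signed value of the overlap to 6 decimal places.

√[9·1!4!4!/10! · 5!0!0!5!4!4!] = √(82944/7)
  +(−1)^0/∏(0,1,0,0,4,4)! = 1/576  (running 1/576)
⟨..|..⟩ = √(82944/7)·(1/576) = +0.188982

+√(1/28) = +0.188982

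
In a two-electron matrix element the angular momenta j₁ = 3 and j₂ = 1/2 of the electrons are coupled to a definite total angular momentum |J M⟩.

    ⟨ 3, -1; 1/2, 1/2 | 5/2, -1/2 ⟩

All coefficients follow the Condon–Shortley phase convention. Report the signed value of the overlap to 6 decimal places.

√[6·1!5!0!/7! · 2!4!1!0!2!3!] = √(576/7)
  +(−1)^1/∏(1,0,3,0,2,0)! = -1/12  (running -1/12)
⟨..|..⟩ = √(576/7)·(-1/12) = -0.755929

−√(4/7) = -0.755929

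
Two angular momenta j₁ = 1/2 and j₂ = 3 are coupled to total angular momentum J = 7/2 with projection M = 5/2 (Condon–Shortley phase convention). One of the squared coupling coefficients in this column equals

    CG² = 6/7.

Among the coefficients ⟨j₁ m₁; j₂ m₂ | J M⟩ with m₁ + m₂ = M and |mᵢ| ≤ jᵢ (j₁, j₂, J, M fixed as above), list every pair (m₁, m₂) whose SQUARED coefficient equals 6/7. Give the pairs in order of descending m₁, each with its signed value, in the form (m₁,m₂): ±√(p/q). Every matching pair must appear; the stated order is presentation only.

(1/2,2): +√(6/7)

Admissible pairs with m₁+m₂ = M = 5/2: (-1/2,3), (1/2,2)
  (m₁,m₂)=(1/2,2): CG² = 6/7, CG = +√(6/7)   ← matches the target
  (m₁,m₂)=(-1/2,3): CG² = 1/7, CG = +√(1/7)
Pairs with CG² = 6/7: (1/2,2): +√(6/7)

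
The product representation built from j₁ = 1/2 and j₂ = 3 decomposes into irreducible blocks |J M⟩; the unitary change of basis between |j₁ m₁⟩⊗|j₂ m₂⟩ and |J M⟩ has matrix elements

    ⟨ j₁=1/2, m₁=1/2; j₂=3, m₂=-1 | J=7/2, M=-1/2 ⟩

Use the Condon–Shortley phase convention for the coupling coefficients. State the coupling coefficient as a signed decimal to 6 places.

j₁+j₂−J=0  J+j₁−j₂=1  J−j₁+j₂=6  j₁+j₂+J+1=8
(j₁±m₁, j₂±m₂, J±M) = (1,0,2,4,3,4)
P² = 6912/7
sum k=0..0:
  [0] +1/48 = 1/48
S = 1/48
C² = P²·S² = 3/7 ; C = +0.654654

+√(3/7) ≈ +0.654654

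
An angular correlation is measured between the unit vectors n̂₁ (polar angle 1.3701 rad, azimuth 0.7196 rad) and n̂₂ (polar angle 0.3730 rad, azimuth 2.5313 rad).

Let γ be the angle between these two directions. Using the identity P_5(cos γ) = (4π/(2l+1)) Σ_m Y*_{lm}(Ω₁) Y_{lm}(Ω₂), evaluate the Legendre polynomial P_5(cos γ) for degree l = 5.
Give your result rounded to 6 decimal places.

0.179552

Summing Y*_{l m}(θ₁,φ₁)·Y_{l m}(θ₂,φ₂) over m ∈ [−5, 5]; prefactor 4π/(2·5+1) = 1.142397:
  [-5]  conj(Y_{5,-5})(Ω₁) = -0.37646 - 0.18483j ; Y_{5,-5}(Ω₂) = 0.00297 - 0.00027j ; Δ = -0.00117 - 0.00045j
  [-4]  conj(Y_{5,-4})(Ω₁) = -0.26051 + 0.07019j ; Y_{5,-4}(Ω₂) = -0.01843 + 0.01554j ; Δ = 0.00371 - 0.00534j
  [-3]  conj(Y_{5,-3})(Ω₁) = 0.11599 - 0.17398j ; Y_{5,-3}(Ω₂) = 0.02930 - 0.11009j ; Δ = -0.01576 - 0.01787j
  [-2]  conj(Y_{5,-2})(Ω₁) = -0.03750 - 0.28328j ; Y_{5,-2}(Ω₂) = 0.11517 + 0.31529j ; Δ = 0.08500 - 0.04445j
  [-1]  conj(Y_{5,-1})(Ω₁) = 0.11254 + 0.09863j ; Y_{5,-1}(Ω₂) = -0.44495 - 0.31117j ; Δ = -0.01938 - 0.07890j
  [+0]  conj(Y_{5,0})(Ω₁) = 0.28718 + 0.00000j ; Y_{5,0}(Ω₂) = 0.18236 + 0.00000j ; Δ = 0.05237 + 0.00000j
  [+1]  conj(Y_{5,1})(Ω₁) = -0.11254 + 0.09863j ; Y_{5,1}(Ω₂) = 0.44495 - 0.31117j ; Δ = -0.01938 + 0.07890j
  [+2]  conj(Y_{5,2})(Ω₁) = -0.03750 + 0.28328j ; Y_{5,2}(Ω₂) = 0.11517 - 0.31529j ; Δ = 0.08500 + 0.04445j
  [+3]  conj(Y_{5,3})(Ω₁) = -0.11599 - 0.17398j ; Y_{5,3}(Ω₂) = -0.02930 - 0.11009j ; Δ = -0.01576 + 0.01787j
  [+4]  conj(Y_{5,4})(Ω₁) = -0.26051 - 0.07019j ; Y_{5,4}(Ω₂) = -0.01843 - 0.01554j ; Δ = 0.00371 + 0.00534j
  [+5]  conj(Y_{5,5})(Ω₁) = 0.37646 - 0.18483j ; Y_{5,5}(Ω₂) = -0.00297 - 0.00027j ; Δ = -0.00117 + 0.00045j
Total Σ_m = 0.15717 + 0.00000j. Multiply by 1.142397: 0.17955 + 0.00000j. P_5(cos γ) = 0.179552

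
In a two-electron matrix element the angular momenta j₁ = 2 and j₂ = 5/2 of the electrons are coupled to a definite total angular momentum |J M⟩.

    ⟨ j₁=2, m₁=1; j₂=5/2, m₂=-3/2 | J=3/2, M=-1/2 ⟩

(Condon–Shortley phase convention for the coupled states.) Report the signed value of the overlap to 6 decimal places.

−√(2/105) ≈ -0.138013

j₁+j₂−J=3  J+j₁−j₂=1  J−j₁+j₂=2  j₁+j₂+J+1=7
(j₁±m₁, j₂±m₂, J±M) = (3,1,1,4,1,2)
P² = 96/35
sum k=0..1:
  [0] +1/6 = 1/6
  [1] −1/4 = -1/4
S = -1/12
C² = P²·S² = 2/105 ; C = -0.138013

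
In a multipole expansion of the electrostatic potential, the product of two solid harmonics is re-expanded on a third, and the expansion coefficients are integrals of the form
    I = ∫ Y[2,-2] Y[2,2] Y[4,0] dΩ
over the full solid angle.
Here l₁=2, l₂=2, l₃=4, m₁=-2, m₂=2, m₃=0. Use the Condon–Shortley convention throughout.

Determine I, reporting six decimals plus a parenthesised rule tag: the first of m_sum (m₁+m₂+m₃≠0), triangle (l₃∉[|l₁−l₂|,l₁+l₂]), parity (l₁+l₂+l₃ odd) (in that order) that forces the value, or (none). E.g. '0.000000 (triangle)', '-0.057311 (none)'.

0.040299 (none)

m-sum 0 ✓  L=8 even ✓  0≤4≤4 ✓
Π(2lᵢ+1) = 5×5×9 = 225
triangle coeff Δ(2,2,4) = 1/630
Σ_t [0,0]: t=0:+1/16 = 1/16
(3j)²=2/35 [(2 2 4; 0 0 0)], sign=+1
Σ_t [0,0]: t=0:+1/576 = 1/576
(3j)²=1/630 [(2 2 4; -2 2 0)], sign=+1
⇒ 4πI² = 1/49
I = (+1)√(1/49/(4π)) = 0.04029926
No selection rule forces the value: the integral is nonzero (none).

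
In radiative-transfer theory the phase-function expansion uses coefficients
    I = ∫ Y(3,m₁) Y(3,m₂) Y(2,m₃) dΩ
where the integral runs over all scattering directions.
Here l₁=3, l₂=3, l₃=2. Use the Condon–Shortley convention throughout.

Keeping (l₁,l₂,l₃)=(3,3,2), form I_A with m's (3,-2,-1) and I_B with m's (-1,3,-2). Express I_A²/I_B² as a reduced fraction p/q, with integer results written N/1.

5/2

Same 3,3,2: normalisation and zero-m 3j drop out of the ratio.
A: Δ: 4! 2! 2! / 9! → 1/3780; sum: t=0:+1/48 = 1/48; 3j²(3 3 2; 3 -2 -1) = Δ·Π!·Σ² = 5/84  (sign -1)
B: Δ: 4! 2! 2! / 9! → 1/3780; sum: t=4:+1/96 = 1/96; 3j²(3 3 2; -1 3 -2) = Δ·Π!·Σ² = 1/42  (sign +1)
I_A²/I_B² = (5/84)/(1/42) = 5/2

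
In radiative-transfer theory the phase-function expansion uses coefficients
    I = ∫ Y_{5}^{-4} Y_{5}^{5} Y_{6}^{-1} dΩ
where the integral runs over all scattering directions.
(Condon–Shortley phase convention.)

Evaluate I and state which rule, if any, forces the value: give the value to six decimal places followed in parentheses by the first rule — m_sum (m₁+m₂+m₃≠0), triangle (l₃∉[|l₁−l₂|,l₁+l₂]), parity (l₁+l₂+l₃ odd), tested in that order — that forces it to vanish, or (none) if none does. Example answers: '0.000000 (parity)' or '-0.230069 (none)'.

Rules hold: Σm=0, L=16 even, 0≤6≤10.
N = 11·11·13 = 1573
Δ = 4!·6!·6!/17! = 1/28588560
Racah Σ t=0..4: t=0:+1/345600 t=1:−1/13824 t=2:+1/5184 t=3:−1/13824 t=4:+1/345600 = 7/129600
⇒ 3j(5 5 6; 0 0 0)² = 80/7293, sgn +1
Racah Σ t=4..4: t=4:+1/2073600 = 1/2073600
⇒ 3j(5 5 6; -4 5 -1)² = 63/9724, sgn -1
4πI² = N·(3j₀)²·(3jₘ)² = 420/3757
I = -1·√(0.111791/4π) = -0.09431898
No selection rule forces the value: the integral is nonzero (none).

-0.094319 (none)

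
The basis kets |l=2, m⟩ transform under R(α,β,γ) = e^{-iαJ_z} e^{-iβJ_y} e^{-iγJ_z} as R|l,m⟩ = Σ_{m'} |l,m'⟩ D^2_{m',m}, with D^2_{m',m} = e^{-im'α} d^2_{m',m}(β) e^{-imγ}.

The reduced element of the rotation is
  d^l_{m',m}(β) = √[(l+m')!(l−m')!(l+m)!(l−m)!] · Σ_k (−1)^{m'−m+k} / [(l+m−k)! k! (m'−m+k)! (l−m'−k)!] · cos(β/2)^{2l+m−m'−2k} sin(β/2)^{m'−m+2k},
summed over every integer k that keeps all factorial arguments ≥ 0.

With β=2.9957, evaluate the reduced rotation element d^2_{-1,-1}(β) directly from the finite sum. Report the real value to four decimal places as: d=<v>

d=-0.0158

d^2_{-1,-1}(β=2.9957) via the finite sum:
With c≡cos(β/2)=0.072882 and s≡sin(β/2)=0.997341, N=[1·6·1·6]^{1/2}=6.000000
k: max(0,(-1)−(-1))=0 … min(2+(-1),2−(-1))=1
  k=0: (−1)^0·6.0000/(6)·0.0729^4·0.9973^0 = +0.000028
  k=1: (−1)^1·6.0000/(2)·0.0729^2·0.9973^2 = -0.015851
d^2_{-1,-1}(2.9957) = +0.000028 -0.015851 = -0.015822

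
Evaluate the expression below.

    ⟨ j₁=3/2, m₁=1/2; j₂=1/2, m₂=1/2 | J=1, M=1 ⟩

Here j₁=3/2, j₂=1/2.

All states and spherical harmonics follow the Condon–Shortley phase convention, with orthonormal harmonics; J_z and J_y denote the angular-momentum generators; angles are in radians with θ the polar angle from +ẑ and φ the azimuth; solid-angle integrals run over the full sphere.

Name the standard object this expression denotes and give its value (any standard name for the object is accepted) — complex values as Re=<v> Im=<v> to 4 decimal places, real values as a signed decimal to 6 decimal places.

This is a Clebsch–Gordan (vector-coupling) coefficient.
triangle: 1!*2!*0!/4! = 2/24
(j±m)!: 2!*1!*1!*0!*2!*0! = 4
prefactor² = (2J+1)*Δ*N² = 1
  k=1: −1/(1!*0!*0!*0!*2!*0!) = -1/2
Σ = -1/2  ⇒  CG² = 1*(-1/2)² = 1/4
CG = −√(1/4) = -0.500000

Clebsch–Gordan coefficient, −√(1/4) ≈ -0.500000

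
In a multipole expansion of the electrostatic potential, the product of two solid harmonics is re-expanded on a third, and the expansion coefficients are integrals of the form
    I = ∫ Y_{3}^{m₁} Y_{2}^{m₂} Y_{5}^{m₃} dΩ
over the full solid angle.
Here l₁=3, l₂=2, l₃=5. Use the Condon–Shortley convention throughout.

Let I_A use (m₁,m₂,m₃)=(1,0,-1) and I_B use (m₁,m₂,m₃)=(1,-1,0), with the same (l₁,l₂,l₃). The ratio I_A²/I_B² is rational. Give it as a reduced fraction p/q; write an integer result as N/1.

Same 3,2,5: normalisation and zero-m 3j drop out of the ratio.
A: Δ: 0! 6! 4! / 11! → 1/2310; sum: t=0:+1/192 = 1/192; 3j²(3 2 5; 1 0 -1) = Δ·Π!·Σ² = 3/77  (sign +1)
B: Δ: 0! 6! 4! / 11! → 1/2310; sum: t=0:+1/288 = 1/288; 3j²(3 2 5; 1 -1 0) = Δ·Π!·Σ² = 5/231  (sign -1)
I_A²/I_B² = (3/77)/(5/231) = 9/5

9/5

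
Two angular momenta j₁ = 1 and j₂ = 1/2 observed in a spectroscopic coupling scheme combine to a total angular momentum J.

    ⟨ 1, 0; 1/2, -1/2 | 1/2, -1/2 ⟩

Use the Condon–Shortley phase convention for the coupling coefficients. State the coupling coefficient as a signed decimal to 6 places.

triangle: 1!*1!*0!/3! = 1/6
(j±m)!: 1!*1!*0!*1!*0!*1! = 1
prefactor² = (2J+1)*Δ*N² = 1/3
  k=0: +1/(0!*1!*1!*0!*0!*0!) = 1
Σ = 1  ⇒  CG² = 1/3*1² = 1/3
CG = +√(1/3) = +0.577350

+√(1/3) ≈ +0.577350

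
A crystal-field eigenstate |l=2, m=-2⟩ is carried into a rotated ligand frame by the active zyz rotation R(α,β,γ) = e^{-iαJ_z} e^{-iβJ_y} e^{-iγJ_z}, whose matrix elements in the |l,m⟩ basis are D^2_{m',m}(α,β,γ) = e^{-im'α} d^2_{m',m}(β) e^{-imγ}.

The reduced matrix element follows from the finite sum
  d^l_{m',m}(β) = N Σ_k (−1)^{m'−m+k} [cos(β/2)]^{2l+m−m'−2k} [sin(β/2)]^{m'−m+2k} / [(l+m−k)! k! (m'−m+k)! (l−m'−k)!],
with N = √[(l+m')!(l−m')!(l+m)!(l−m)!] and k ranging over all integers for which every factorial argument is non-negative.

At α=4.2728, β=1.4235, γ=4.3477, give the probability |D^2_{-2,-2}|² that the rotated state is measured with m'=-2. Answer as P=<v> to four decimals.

P=0.1081

First d^2_{-2,-2}(β=1.4235), then the phase factors e^{-i(-2)α} and e^{-i(-2)γ}:
Half-angle: c=0.757220, s=0.653160. N=√(1·24·1·24)=24.000000
k: max(0,(-2)−(-2))=0 … min(2+(-2),2−(-2))=0
  k=0: (−1)^0·24.0000/(24)·0.7572^4·0.6532^0 = +0.328767
d^2_{-2,-2}(1.4235) = +0.328767
|D^2_{-2,-2}|² = |d^2_{-2,-2}(β)|² = (+0.328767)² = 0.108088 (the z-rotation phases have unit modulus)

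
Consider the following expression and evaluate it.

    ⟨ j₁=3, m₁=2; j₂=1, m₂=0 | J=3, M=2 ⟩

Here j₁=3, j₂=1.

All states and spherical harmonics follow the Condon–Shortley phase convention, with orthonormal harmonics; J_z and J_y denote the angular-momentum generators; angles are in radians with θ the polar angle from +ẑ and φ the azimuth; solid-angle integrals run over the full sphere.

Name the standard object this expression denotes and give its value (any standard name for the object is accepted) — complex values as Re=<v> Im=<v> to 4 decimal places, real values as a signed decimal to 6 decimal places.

Clebsch–Gordan coefficient, +√(1/3) ≈ +0.577350

This is a Clebsch–Gordan (vector-coupling) coefficient.
√[7·1!5!1!/8! · 5!1!1!1!5!1!] = √(300)
  +(−1)^0/∏(0,1,1,1,4,0)! = 1/24  (running 1/24)
  +(−1)^1/∏(1,0,0,0,5,1)! = -1/120  (running 1/30)
⟨..|..⟩ = √(300)·(1/30) = +0.577350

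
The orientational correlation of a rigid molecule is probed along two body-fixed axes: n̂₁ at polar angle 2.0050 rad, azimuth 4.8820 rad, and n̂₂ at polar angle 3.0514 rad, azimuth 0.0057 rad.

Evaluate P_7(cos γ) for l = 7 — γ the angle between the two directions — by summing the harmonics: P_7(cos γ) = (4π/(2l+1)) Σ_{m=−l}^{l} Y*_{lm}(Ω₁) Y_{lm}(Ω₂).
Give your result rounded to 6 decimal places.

Term-by-term m-sum for l=7 (normalisation 4π/15 = 0.837758):
  [-7]  conj(Y_{7,-7})(Ω₁) = -0.234525+0.094631i ; Y_{7,-7}(Ω₂) = +0.000000-0.000000i ; Δ = -0.000000+0.000000i
  [-6]  conj(Y_{7,-6})(Ω₁) = +0.230523+0.373364i ; Y_{7,-6}(Ω₂) = -0.000001+0.000000i ; Δ = -0.000000-0.000000i
  [-5]  conj(Y_{7,-5})(Ω₁) = +0.219964-0.193993i ; Y_{7,-5}(Ω₂) = +0.000026-0.000001i ; Δ = +0.000006-0.000005i
  [-4]  conj(Y_{7,-4})(Ω₁) = +0.113850+0.091773i ; Y_{7,-4}(Ω₂) = -0.000476+0.000011i ; Δ = -0.000055-0.000042i
  [-3]  conj(Y_{7,-3})(Ω₁) = +0.169079-0.303102i ; Y_{7,-3}(Ω₂) = +0.006323-0.000108i ; Δ = +0.001036-0.001935i
  [-2]  conj(Y_{7,-2})(Ω₁) = +0.000579+0.000204i ; Y_{7,-2}(Ω₂) = -0.058882+0.000671i ; Δ = -0.000034-0.000012i
  [-1]  conj(Y_{7,-1})(Ω₁) = +0.056400-0.329330i ; Y_{7,-1}(Ω₂) = +0.348333-0.001986i ; Δ = +0.018992-0.114828i
  [+0]  conj(Y_{7,0})(Ω₁) = -0.040807-0.000000i ; Y_{7,0}(Ω₂) = -0.971580+0.000000i ; Δ = +0.039647+0.000000i
  [+1]  conj(Y_{7,1})(Ω₁) = -0.056400-0.329330i ; Y_{7,1}(Ω₂) = -0.348333-0.001986i ; Δ = +0.018992+0.114828i
  [+2]  conj(Y_{7,2})(Ω₁) = +0.000579-0.000204i ; Y_{7,2}(Ω₂) = -0.058882-0.000671i ; Δ = -0.000034+0.000012i
  [+3]  conj(Y_{7,3})(Ω₁) = -0.169079-0.303102i ; Y_{7,3}(Ω₂) = -0.006323-0.000108i ; Δ = +0.001036+0.001935i
  [+4]  conj(Y_{7,4})(Ω₁) = +0.113850-0.091773i ; Y_{7,4}(Ω₂) = -0.000476-0.000011i ; Δ = -0.000055+0.000042i
  [+5]  conj(Y_{7,5})(Ω₁) = -0.219964-0.193993i ; Y_{7,5}(Ω₂) = -0.000026-0.000001i ; Δ = +0.000006+0.000005i
  [+6]  conj(Y_{7,6})(Ω₁) = +0.230523-0.373364i ; Y_{7,6}(Ω₂) = -0.000001-0.000000i ; Δ = -0.000000+0.000000i
  [+7]  conj(Y_{7,7})(Ω₁) = +0.234525+0.094631i ; Y_{7,7}(Ω₂) = -0.000000-0.000000i ; Δ = -0.000000-0.000000i
Σ over m = +0.079536+0.000000i; ×(4π/15) → +0.066632+0.000000i. Real part: 0.066632

0.066632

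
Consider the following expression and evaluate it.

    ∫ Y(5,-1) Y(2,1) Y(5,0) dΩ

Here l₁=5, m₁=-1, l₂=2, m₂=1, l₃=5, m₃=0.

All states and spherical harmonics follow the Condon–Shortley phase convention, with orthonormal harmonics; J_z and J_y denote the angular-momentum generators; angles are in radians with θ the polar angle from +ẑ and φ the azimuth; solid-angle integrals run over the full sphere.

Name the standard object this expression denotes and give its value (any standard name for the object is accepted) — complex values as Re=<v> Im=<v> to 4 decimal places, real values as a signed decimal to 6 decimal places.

This is a Gaunt coefficient — the integral of a triple product of spherical harmonics over the sphere.
m-sum 0 ✓  L=12 even ✓  3≤5≤7 ✓
Π(2lᵢ+1) = 11×5×11 = 605
triangle coeff Δ(5,2,5) = 1/38610
Σ_t [0,2]: t=0:+1/2880 t=1:−1/576 t=2:+1/2880 = -1/960
(3j)²=10/429 [(5 2 5; 0 0 0)], sign=+1
Σ_t [1,2]: t=1:−1/1440 t=2:+1/1152 = 1/5760
(3j)²=1/858 [(5 2 5; -1 1 0)], sign=-1
⇒ 4πI² = 25/1521
I = (-1)√(25/1521/(4π)) = -0.03616600

Gaunt coefficient, -0.036166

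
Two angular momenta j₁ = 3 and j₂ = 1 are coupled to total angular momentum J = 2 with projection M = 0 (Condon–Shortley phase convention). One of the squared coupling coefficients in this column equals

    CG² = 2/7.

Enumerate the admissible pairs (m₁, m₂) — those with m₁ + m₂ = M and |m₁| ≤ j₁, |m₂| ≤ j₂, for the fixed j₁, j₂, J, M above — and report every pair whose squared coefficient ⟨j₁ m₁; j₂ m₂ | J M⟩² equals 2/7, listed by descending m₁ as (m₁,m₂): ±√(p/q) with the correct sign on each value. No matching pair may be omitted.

(1,-1): +√(2/7); (-1,1): +√(2/7)

Admissible pairs with m₁+m₂ = M = 0: (-1,1), (0,0), (1,-1)
  (m₁,m₂)=(1,-1): CG² = 2/7, CG = +√(2/7)   ← matches the target
  (m₁,m₂)=(0,0): CG² = 3/7, CG = −√(3/7)
  (m₁,m₂)=(-1,1): CG² = 2/7, CG = +√(2/7)   ← matches the target
Pairs with CG² = 2/7: (1,-1): +√(2/7); (-1,1): +√(2/7)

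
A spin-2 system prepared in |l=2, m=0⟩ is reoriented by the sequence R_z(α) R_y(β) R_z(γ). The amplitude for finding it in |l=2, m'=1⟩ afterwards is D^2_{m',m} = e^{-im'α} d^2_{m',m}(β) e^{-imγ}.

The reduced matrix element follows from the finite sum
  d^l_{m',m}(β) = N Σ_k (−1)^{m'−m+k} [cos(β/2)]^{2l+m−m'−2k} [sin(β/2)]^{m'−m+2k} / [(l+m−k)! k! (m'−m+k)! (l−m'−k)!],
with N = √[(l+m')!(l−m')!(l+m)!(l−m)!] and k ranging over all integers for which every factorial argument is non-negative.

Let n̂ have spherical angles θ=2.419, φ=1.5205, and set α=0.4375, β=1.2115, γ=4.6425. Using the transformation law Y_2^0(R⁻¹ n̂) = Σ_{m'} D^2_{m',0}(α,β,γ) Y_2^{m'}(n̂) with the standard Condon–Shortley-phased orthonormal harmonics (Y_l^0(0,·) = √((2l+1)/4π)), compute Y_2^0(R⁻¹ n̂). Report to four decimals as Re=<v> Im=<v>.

Need the full column D^2_{m',0} for m'=−2..2 at α=0.4375, β=1.2115, γ=4.6425.
cos(β/2)=0.822075, sin(β/2)=0.569379
d^2_{-2,0}: single k=2 term ⇒ +0.536663;  D = +0.343999+0.411912i
d^2_{-1,0}: k∈[1..2] ⇒ +0.774839 -0.371699 = +0.403141;  D = +0.365170+0.170801i
d^2_{0,0}: k∈[0..2] ⇒ +0.456716 -0.876366 +0.105101 = -0.314550;  D = -0.314550+0.000000i
d^2_{1,0}: k∈[0..1] ⇒ -0.774839 +0.371699 = -0.403141;  D = -0.365170+0.170801i
d^2_{2,0}: single k=0 term ⇒ +0.536663;  D = +0.343999-0.411912i
Y_2^{m'}(θ=2.419,φ=1.5205) and Σ D·Y over m':
  (+0.3440+0.4119i)·(-0.1681-0.0170i)  (+0.3652+0.1708i)·(-0.0193+0.3827i)  (-0.3145+0.0000i)·(+0.2170+0.0000i)  (-0.3652+0.1708i)·(+0.0193+0.3827i)  (+0.3440-0.4119i)·(-0.1681+0.0170i)
Y_2^0(R⁻¹ n̂) = -0.314731+0.000000i

Re=-0.3147 Im=0.0000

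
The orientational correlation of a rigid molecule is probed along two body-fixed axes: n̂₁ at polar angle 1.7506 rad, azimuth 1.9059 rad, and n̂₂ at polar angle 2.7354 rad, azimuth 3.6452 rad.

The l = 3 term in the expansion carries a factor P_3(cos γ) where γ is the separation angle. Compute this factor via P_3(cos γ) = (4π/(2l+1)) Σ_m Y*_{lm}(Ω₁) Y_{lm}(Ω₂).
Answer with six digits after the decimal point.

Term-by-term m-sum for l=3 (normalisation 4π/7 = 1.795196):
  [-3]  conj(Y_{3,-3})(Ω₁) = +0.335510-0.212920i ; Y_{3,-3}(Ω₂) = -0.001543+0.025690i ; Δ = +0.004952+0.008948i
  [-2]  conj(Y_{3,-2})(Ω₁) = +0.138653+0.109895i ; Y_{3,-2}(Ω₂) = -0.078298+0.123899i ; Δ = -0.024472+0.008574i
  [-1]  conj(Y_{3,-1})(Ω₁) = +0.087848-0.252264i ; Y_{3,-1}(Ω₂) = -0.360059+0.198391i ; Δ = +0.018417+0.108258i
  [+0]  conj(Y_{3,0})(Ω₁) = +0.189540-0.000000i ; Y_{3,0}(Ω₂) = -0.418032+0.000000i ; Δ = -0.079234+0.000000i
  [+1]  conj(Y_{3,1})(Ω₁) = -0.087848-0.252264i ; Y_{3,1}(Ω₂) = +0.360059+0.198391i ; Δ = +0.018417-0.108258i
  [+2]  conj(Y_{3,2})(Ω₁) = +0.138653-0.109895i ; Y_{3,2}(Ω₂) = -0.078298-0.123899i ; Δ = -0.024472-0.008574i
  [+3]  conj(Y_{3,3})(Ω₁) = -0.335510-0.212920i ; Y_{3,3}(Ω₂) = +0.001543+0.025690i ; Δ = +0.004952-0.008948i
Accumulated sum -0.081441-0.000000i; after 4π/(2l+1) scaling, -0.146202-0.000000i ⇒ P_3 = -0.146202

-0.146202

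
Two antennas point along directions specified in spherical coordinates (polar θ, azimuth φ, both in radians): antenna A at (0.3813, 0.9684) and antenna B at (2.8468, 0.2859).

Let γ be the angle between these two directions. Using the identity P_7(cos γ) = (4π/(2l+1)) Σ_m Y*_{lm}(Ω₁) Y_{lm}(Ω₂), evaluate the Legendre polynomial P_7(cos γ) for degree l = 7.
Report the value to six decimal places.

0.255966

Addition theorem: P_7(cos γ) = (4π/15) Σ_m Y*_{lm}(Ω₁) Y_{lm}(Ω₂), m = −7…7:
  m=-7: Y*=(0.000435, 0.000235)  Y=(-0.000036, -0.000079)  product (0.000000, -0.000000)
  m=-6: Y*=(0.004106, -0.002100)  Y=(0.000155, 0.001066)  product (0.000003, 0.000004)
  m=-5: Y*=(0.003452, -0.026483)  Y=(0.001166, -0.008200)  product (-0.000213, -0.000059)
  m=-4: Y*=(-0.079669, -0.071586)  Y=(-0.018456, 0.040543)  product (0.004373, -0.001909)
  m=-3: Y*=(-0.289748, 0.069799)  Y=(0.110847, -0.128158)  product (-0.023172, 0.044870)
  m=-2: Y*=(-0.189789, 0.495181)  Y=(-0.363052, 0.233628)  product (-0.046785, -0.224117)
  m=-1: Y*=(0.245465, 0.356957)  Y=(0.586108, -0.172288)  product (0.205368, 0.166924)
  m=+0: Y*=(-0.231963, -0.000000)  Y=(-0.113765, 0.000000)  product (0.026389, 0.000000)
  m=+1: Y*=(-0.245465, 0.356957)  Y=(-0.586108, -0.172288)  product (0.205368, -0.166924)
  m=+2: Y*=(-0.189789, -0.495181)  Y=(-0.363052, -0.233628)  product (-0.046785, 0.224117)
  m=+3: Y*=(0.289748, 0.069799)  Y=(-0.110847, -0.128158)  product (-0.023172, -0.044870)
  m=+4: Y*=(-0.079669, 0.071586)  Y=(-0.018456, -0.040543)  product (0.004373, 0.001909)
  m=+5: Y*=(-0.003452, -0.026483)  Y=(-0.001166, -0.008200)  product (-0.000213, 0.000059)
  m=+6: Y*=(0.004106, 0.002100)  Y=(0.000155, -0.001066)  product (0.000003, -0.000004)
  m=+7: Y*=(-0.000435, 0.000235)  Y=(0.000036, -0.000079)  product (0.000000, 0.000000)
Σ over m = (0.305537, 0.000000); ×(4π/15) → (0.255966, 0.000000). Real part: 0.255966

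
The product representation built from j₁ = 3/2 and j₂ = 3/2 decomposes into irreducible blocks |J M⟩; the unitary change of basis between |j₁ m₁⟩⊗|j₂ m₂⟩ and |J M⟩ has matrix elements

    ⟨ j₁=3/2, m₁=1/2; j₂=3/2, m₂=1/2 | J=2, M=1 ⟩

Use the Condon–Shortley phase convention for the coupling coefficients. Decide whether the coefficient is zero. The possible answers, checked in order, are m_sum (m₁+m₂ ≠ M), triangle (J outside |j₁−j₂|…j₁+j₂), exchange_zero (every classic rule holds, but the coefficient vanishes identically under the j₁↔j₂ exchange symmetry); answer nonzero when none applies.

exchange_zero

m-sum: m₁+m₂ = 1/2+1/2 = 1, M = 1  ✓
triangle: |j₁−j₂| = 0 ≤ J = 2 ≤ j₁+j₂ = 3  ✓
exchange: j₁=j₂ and m₁=m₂, and (−1)^(j₁+j₂−J) = (−1)^1 = −1 forces ⟨j₁m₁;j₂m₂|JM⟩ = −⟨j₂m₂;j₁m₁|JM⟩ = −⟨j₁m₁;j₂m₂|JM⟩ ⇒ the coefficient vanishes identically
Racah sum check: Σ_k collapses to 0 ⇒ CG = 0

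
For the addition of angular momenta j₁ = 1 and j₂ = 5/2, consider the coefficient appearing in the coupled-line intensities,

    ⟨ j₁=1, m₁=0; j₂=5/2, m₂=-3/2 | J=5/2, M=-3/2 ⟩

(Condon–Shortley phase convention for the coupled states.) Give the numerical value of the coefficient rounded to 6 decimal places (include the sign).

triangle: 1!×1!×4!/7! = 24/5040
(j±m)!: 1!×1!×1!×4!×1!×4! = 576
prefactor² = (2J+1)×Δ×N² = 576/35
  k=0: +1/(0!×1!×1!×1!×0!×3!) = 1/6
  k=1: −1/(1!×0!×0!×0!×1!×4!) = -1/24
Σ = 1/8  ⇒  CG² = 576/35×(1/8)² = 9/35
CG = +√(9/35) = +0.507093

+0.507093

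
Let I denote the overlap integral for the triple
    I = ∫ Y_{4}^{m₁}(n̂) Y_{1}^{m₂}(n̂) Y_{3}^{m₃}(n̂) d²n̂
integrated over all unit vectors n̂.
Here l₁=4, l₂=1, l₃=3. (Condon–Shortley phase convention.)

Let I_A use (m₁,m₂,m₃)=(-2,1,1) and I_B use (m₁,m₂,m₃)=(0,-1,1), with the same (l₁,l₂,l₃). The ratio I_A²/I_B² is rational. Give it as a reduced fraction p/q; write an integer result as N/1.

5/2

Same 4,1,3: normalisation and zero-m 3j drop out of the ratio.
A: Δ: 2! 6! 0! / 9! → 1/252; sum: t=2:+1/96 = 1/96; 3j²(4 1 3; -2 1 1) = Δ·Π!·Σ² = 5/84  (sign +1)
B: Δ: 2! 6! 0! / 9! → 1/252; sum: t=0:+1/96 = 1/96; 3j²(4 1 3; 0 -1 1) = Δ·Π!·Σ² = 1/42  (sign +1)
I_A²/I_B² = (5/84)/(1/42) = 5/2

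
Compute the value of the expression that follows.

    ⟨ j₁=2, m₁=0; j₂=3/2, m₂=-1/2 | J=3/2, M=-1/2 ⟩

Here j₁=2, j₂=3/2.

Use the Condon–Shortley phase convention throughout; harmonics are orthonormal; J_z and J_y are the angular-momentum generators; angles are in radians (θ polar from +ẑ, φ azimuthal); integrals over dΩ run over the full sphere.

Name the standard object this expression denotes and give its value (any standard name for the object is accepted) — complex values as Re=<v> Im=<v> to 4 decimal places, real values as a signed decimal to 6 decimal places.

Clebsch–Gordan coefficient, −√(1/5) ≈ -0.447214

This is a Clebsch–Gordan (vector-coupling) coefficient.
triangle: 2!·2!·1!/6! = 4/720
(j±m)!: 2!·2!·1!·2!·1!·2! = 16
prefactor² = (2J+1)·Δ·N² = 16/45
  k=0: +1/(0!·2!·2!·1!·0!·0!) = 1/4
  k=1: −1/(1!·1!·1!·0!·1!·1!) = -1
Σ = -3/4  ⇒  CG² = 16/45·(-3/4)² = 1/5
CG = −√(1/5) = -0.447214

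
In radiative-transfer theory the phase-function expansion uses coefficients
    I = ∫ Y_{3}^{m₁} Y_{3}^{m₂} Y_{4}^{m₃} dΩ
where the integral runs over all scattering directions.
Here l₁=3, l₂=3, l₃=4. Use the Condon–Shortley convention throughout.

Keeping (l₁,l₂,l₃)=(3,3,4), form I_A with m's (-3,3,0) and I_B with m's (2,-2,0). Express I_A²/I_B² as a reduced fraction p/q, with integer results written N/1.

Same 3,3,4: normalisation and zero-m 3j drop out of the ratio.
A: Δ: 2! 4! 4! / 11! → 1/34650; sum: t=2:+1/1152 = 1/1152; 3j²(3 3 4; -3 3 0) = Δ·Π!·Σ² = 1/154  (sign +1)
B: Δ: 2! 4! 4! / 11! → 1/34650; sum: t=0:+1/72 t=1:−1/576 = 7/576; 3j²(3 3 4; 2 -2 0) = Δ·Π!·Σ² = 7/198  (sign +1)
I_A²/I_B² = (1/154)/(7/198) = 9/49

9/49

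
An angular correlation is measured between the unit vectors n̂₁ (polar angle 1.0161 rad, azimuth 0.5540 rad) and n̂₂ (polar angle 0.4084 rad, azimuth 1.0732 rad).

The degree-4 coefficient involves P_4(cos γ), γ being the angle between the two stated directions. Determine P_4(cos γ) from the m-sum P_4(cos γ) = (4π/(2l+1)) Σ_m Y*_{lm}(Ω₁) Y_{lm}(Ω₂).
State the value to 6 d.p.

-0.295595

Addition theorem: P_4(cos γ) = (4π/9) Σ_m Y*_{lm}(Ω₁) Y_{lm}(Ω₂), m = −4…4:
  m=-4: Y*=-0.138957+0.184620i  Y=-0.004485+0.010054i  product -0.001233-0.002225i
  m=-3: Y*=-0.036881+0.403257i  Y=-0.071735+0.005607i  product +0.000384-0.029134i
  m=-2: Y*=+0.101637+0.203707i  Y=-0.140613-0.216693i  product +0.029850-0.050668i
  m=-1: Y*=-0.190614-0.117918i  Y=+0.238347-0.438796i  product -0.097174+0.055535i
  m=+0: Y*=-0.278078-0.000000i  Y=+0.271002+0.000000i  product -0.075360-0.000000i
  m=+1: Y*=+0.190614-0.117918i  Y=-0.238347-0.438796i  product -0.097174-0.055535i
  m=+2: Y*=+0.101637-0.203707i  Y=-0.140613+0.216693i  product +0.029850+0.050668i
  m=+3: Y*=+0.036881+0.403257i  Y=+0.071735+0.005607i  product +0.000384+0.029134i
  m=+4: Y*=-0.138957-0.184620i  Y=-0.004485-0.010054i  product -0.001233+0.002225i
Σ over m = -0.211704+0.000000i; ×(4π/9) → -0.295595+0.000000i. Real part: -0.295595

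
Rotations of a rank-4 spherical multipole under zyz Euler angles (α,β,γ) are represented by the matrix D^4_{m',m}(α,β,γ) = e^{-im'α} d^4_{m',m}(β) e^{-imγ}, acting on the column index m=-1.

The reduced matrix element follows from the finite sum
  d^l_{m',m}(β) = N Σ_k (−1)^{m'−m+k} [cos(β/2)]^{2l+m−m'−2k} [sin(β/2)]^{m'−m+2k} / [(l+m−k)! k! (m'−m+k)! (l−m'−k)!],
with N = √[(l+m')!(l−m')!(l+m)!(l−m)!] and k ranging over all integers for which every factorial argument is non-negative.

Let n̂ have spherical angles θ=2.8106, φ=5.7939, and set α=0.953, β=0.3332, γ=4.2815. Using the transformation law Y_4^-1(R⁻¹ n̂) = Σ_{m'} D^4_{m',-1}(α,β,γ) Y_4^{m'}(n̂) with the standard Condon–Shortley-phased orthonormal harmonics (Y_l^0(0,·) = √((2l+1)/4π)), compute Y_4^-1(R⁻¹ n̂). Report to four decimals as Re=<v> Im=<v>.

Re=-0.1484 Im=0.4552

Need the full column D^4_{m',-1} for m'=−4..4 at α=0.9530, β=0.3332, γ=4.2815.
cos(β/2)=0.986154, sin(β/2)=0.165830
d^4_{-4,-1}: single k=3 term ⇒ +0.031828;  D = -0.007551+0.030919i
d^4_{-3,-1}: k∈[2..3] ⇒ +0.200756 -0.009461 = +0.191294;  D = +0.125196+0.144635i
d^4_{-2,-1}: k∈[1..3] ⇒ +0.638138 -0.090224 +0.001701 = +0.549614;  D = +0.547100-0.052510i
d^4_{-1,-1}: k∈[0..3] ⇒ +0.894456 -0.379392 +0.021456 -0.000202 = +0.536318;  D = +0.267468-0.464863i
d^4_{0,-1}: k∈[0..3] ⇒ -0.672656 +0.114126 -0.003227 +0.000015 = -0.561743;  D = +0.234628+0.510396i
d^4_{1,-1}: k∈[0..3] ⇒ +0.252928 -0.021456 +0.000303 -0.000001 = +0.231775;  D = -0.227738-0.043069i
d^4_{2,-1}: k∈[0..2] ⇒ -0.060149 +0.002551 -0.000014 = -0.057613;  D = +0.041517-0.039944i
d^4_{3,-1}: k∈[0..1] ⇒ +0.009461 -0.000161 = +0.009301;  D = +0.001374+0.009199i
d^4_{4,-1}: single k=0 term ⇒ -0.000900;  D = -0.000803-0.000407i
Y_4^{m'}(θ=2.8106,φ=5.7939) and Σ D·Y over m':
  (-0.0076+0.0309i)·(-0.0019+0.0046i)  (+0.1252+0.1446i)·(-0.0042-0.0404i)  (+0.5471-0.0525i)·(+0.1037+0.1542i)  (+0.2675-0.4649i)·(-0.4185-0.2228i)  (+0.2346+0.5104i)·(+0.4407+0.0000i)  (-0.2277-0.0431i)·(+0.4185-0.2228i)  (+0.0415-0.0399i)·(+0.1037-0.1542i)  (+0.0014+0.0092i)·(+0.0042-0.0404i)  (-0.0008-0.0004i)·(-0.0019-0.0046i)
Y_4^-1(R⁻¹ n̂) = -0.148437+0.455190i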